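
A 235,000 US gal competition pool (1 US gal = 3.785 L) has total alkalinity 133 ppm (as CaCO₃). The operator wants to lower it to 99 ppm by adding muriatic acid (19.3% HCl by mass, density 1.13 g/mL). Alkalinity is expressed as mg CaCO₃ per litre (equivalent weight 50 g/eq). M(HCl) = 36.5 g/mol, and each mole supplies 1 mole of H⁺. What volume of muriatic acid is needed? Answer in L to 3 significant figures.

101 L

Volume: 235,000 US gal × 3.785 L/gal = 889,475 L.
Alkalinity to neutralize: (133 − 99) = 34 mg/L as CaCO₃ × 889,475 L = 30,240 g as CaCO₃.
Equivalents of H⁺ required: 30,240 ÷ 50 g/eq = 604.8 eq = 604.8 mol HCl.
Mass of HCl: 604.8 × 36.5 = 22,080 g.
Mass of 19.3% solution: 22,080 / 0.193 = 114,400 g.
Volume: 114,400 g ÷ 1.13 g/mL = 101,200 mL.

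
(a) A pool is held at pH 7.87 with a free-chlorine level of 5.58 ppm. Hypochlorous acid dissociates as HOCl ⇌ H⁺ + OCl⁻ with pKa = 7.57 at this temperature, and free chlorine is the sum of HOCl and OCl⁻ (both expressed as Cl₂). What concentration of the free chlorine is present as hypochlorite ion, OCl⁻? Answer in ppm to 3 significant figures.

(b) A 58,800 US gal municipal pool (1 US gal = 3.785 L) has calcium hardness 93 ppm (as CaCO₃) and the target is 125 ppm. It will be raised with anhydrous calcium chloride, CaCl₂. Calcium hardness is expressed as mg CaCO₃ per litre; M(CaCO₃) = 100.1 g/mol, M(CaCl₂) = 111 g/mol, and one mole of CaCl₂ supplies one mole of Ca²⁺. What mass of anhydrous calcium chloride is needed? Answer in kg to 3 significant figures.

(a) [OCl⁻]/[HOCl] = 10^(pH − pKa) = 10^(7.87 − 7.57) = 10^0.30 = 1.995.
(a) Fraction as HOCl = 1 / (1 + 1.995) = 0.3339.
(a) OCl⁻ = (1 − 0.3339) × 5.58 ppm = 3.717 ppm.

(b) Volume: 58,800 US gal × 3.785 L/gal = 222,558 L.
(b) Hardness to add: (125 − 93) = 32 mg/L as CaCO₃ × 222,558 L = 7122 g as CaCO₃.
(b) Moles of Ca²⁺ (1 mol Ca²⁺ ≡ 1 mol CaCO₃): 7122 / 100.1 g/mol = 71.15 mol.
(b) Mass of CaCl₂: 71.15 × 111 = 7897 g.

(a) 3.72 ppm; (b) 7.90 kg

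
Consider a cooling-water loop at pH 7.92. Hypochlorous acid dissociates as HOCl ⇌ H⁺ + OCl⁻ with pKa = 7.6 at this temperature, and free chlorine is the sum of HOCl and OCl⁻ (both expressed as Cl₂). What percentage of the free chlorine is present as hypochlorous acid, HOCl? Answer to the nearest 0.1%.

[OCl⁻]/[HOCl] = 10^(pH − pKa) = 10^(7.92 − 7.6) = 10^0.32 = 2.089.
Fraction as HOCl = 1 / (1 + 2.089) = 0.3237.

32.4%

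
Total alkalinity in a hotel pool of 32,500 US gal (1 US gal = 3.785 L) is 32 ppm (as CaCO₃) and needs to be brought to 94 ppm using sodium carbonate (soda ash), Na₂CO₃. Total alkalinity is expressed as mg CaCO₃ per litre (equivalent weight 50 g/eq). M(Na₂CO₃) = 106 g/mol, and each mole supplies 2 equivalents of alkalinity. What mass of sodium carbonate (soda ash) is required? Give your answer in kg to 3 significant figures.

8.08 kg

Volume: 32,500 US gal × 3.785 L/gal = 123,012 L.
Alkalinity to add: (94 − 32) = 62 mg/L as CaCO₃ × 123,012 L = 7627 g as CaCO₃.
Equivalents: 7627 g ÷ 50 g/eq = 152.5 eq.
Each mole of Na₂CO₃ supplies 2 eq, so 152.5 / 2 = 76.27 mol.
Mass: 76.27 mol × 106 g/mol = 8084 g.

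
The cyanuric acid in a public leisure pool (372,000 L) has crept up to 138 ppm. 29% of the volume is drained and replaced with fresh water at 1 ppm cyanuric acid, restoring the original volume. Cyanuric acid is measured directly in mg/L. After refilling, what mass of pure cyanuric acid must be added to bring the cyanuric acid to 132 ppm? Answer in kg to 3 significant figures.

12.5 kg

After draining 29% and refilling: 138 × 0.71 + 1 × 0.29 = 98.27 ppm.
Deficit to target: 132 − 98.27 = 33.73 mg/L.
Mass: 33.73 mg/L × 372,000 L = 12,550 g cyanuric acid.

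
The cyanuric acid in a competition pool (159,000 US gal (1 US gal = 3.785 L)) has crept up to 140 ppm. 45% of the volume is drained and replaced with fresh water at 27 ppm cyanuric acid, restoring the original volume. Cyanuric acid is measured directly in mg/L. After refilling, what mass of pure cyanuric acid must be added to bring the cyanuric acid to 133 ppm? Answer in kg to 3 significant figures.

26.4 kg

Volume: 159,000 US gal × 3.785 L/gal = 601,815 L.
After draining 45% and refilling: 140 × 0.55 + 27 × 0.45 = 89.15 ppm.
Deficit to target: 133 − 89.15 = 43.85 mg/L.
Mass: 43.85 mg/L × 601,815 L = 26,390 g cyanuric acid.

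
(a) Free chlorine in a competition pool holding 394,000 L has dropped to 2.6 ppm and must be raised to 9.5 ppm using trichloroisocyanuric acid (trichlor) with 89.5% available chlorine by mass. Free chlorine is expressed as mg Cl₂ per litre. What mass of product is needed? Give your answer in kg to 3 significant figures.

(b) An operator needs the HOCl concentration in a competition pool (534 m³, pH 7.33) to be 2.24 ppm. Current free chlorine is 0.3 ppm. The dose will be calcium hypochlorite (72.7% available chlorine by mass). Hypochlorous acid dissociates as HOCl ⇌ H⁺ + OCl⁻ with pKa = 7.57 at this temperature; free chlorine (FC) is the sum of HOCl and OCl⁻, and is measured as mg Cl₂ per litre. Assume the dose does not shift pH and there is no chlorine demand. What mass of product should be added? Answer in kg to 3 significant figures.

(a) Chlorine deficit: 9.5 − 2.6 = 6.9 ppm = 6.9 mg/L as Cl₂.
(a) Cl₂ equivalent needed: 6.9 mg/L × 394,000 L = 2,719,000 mg = 2719 g.
(a) Product at 89.5% available chlorine: 2719 / 0.895 = 3038 g.

(b) Volume: 534 m³ = 534,000 L.
(b) [OCl⁻]/[HOCl] = 10^(pH − pKa) = 10^(7.33 − 7.57) = 0.5754; fraction as HOCl = 1/(1 + 0.5754) = 0.6347.
(b) Free chlorine required for 2.24 ppm HOCl: 2.24 / 0.6347 = 3.529 ppm.
(b) FC to add: 3.529 − 0.3 = 3.229 mg/L as Cl₂.
(b) Cl₂ equivalent: 3.229 mg/L × 534,000 L = 1724 g.
(b) Product at 72.7% available Cl: 1724 / 0.727 = 2372 g.

(a) 3.04 kg; (b) 2.37 kg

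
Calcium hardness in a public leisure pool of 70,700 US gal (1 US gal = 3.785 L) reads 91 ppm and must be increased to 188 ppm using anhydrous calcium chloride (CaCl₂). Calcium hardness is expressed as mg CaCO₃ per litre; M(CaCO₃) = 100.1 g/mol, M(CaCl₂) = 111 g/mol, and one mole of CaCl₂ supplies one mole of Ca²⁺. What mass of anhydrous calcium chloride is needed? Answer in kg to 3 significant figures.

Volume: 70,700 US gal × 3.785 L/gal = 267,600 L.
Hardness to add: (188 − 91) = 97 mg/L as CaCO₃ × 267,600 L = 25,960 g as CaCO₃.
Moles of Ca²⁺ (1 mol Ca²⁺ ≡ 1 mol CaCO₃): 25,960 / 100.1 g/mol = 259.3 mol.
Mass of CaCl₂: 259.3 × 111 = 28,780 g.

28.8 kg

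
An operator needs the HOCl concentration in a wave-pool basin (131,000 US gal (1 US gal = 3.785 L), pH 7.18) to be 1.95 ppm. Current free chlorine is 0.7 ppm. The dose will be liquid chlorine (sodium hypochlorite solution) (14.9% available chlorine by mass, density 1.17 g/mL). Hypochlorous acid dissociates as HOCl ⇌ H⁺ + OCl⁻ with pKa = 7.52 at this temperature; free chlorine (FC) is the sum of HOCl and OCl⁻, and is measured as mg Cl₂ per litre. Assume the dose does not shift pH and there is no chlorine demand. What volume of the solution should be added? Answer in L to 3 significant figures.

6.09 L

Volume: 131,000 US gal × 3.785 L/gal = 495,835 L.
[OCl⁻]/[HOCl] = 10^(pH − pKa) = 10^(7.18 − 7.52) = 0.4571; fraction as HOCl = 1/(1 + 0.4571) = 0.6863.
Free chlorine required for 1.95 ppm HOCl: 1.95 / 0.6863 = 2.841 ppm.
FC to add: 2.841 − 0.7 = 2.141 mg/L as Cl₂.
Cl₂ equivalent: 2.141 mg/L × 495,835 L = 1062 g.
Product at 14.9% available Cl: 1062 / 0.149 = 7126 g.
Volume: 7126 g ÷ 1.17 g/mL = 6090 mL.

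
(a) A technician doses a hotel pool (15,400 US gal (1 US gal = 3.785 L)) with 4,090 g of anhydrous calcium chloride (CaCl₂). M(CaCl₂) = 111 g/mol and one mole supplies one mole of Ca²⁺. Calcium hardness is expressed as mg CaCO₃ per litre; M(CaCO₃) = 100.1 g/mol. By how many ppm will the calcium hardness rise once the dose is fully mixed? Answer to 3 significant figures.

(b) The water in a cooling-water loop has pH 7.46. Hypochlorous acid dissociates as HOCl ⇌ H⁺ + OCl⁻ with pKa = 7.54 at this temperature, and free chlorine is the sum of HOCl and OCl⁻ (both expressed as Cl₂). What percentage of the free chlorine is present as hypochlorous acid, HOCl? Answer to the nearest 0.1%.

(a) Volume: 15,400 US gal × 3.785 L/gal = 58,289 L.
(a) Moles of Ca²⁺: 4,090 g ÷ 111 g/mol = 36.85 mol.
(a) As CaCO₃: 36.85 mol × 100.1 g/mol = 3688 g.
(a) Rise: 3688 g / 58,289 L × 1000 = 63.28 mg/L.

(b) [OCl⁻]/[HOCl] = 10^(pH − pKa) = 10^(7.46 − 7.54) = 10^-0.08 = 0.8318.
(b) Fraction as HOCl = 1 / (1 + 0.8318) = 0.5459.

(a) 63.3 ppm; (b) 54.6%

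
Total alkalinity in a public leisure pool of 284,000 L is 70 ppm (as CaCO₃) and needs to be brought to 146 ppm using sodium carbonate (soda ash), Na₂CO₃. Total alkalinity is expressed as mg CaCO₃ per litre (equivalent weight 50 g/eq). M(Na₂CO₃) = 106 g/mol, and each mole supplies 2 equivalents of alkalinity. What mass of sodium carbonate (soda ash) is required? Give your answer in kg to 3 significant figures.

22.9 kg

Alkalinity to add: (146 − 70) = 76 mg/L as CaCO₃ × 284,000 L = 21,580 g as CaCO₃.
Equivalents: 21,580 g ÷ 50 g/eq = 431.7 eq.
Each mole of Na₂CO₃ supplies 2 eq, so 431.7 / 2 = 215.8 mol.
Mass: 215.8 mol × 106 g/mol = 22,880 g.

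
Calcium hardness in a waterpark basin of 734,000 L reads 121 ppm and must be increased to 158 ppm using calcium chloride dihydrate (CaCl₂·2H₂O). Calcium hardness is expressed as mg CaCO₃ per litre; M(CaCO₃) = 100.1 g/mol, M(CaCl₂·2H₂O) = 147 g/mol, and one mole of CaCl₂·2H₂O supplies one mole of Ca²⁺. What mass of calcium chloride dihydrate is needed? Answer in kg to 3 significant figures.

Hardness to add: (158 − 121) = 37 mg/L as CaCO₃ × 734,000 L = 27,160 g as CaCO₃.
Moles of Ca²⁺ (1 mol Ca²⁺ ≡ 1 mol CaCO₃): 27,160 / 100.1 g/mol = 271.3 mol.
Mass of CaCl₂·2H₂O: 271.3 × 147 = 39,880 g.

39.9 kg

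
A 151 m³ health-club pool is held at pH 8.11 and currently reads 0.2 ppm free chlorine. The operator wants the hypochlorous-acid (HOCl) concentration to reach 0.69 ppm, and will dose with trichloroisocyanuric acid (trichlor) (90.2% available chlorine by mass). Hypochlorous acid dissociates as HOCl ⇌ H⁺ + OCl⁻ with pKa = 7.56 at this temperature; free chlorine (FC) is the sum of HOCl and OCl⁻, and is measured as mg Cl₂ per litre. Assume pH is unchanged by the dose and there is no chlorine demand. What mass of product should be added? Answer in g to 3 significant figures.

492 g

Volume: 151 m³ = 151,000 L.
[OCl⁻]/[HOCl] = 10^(pH − pKa) = 10^(8.11 − 7.56) = 3.548; fraction as HOCl = 1/(1 + 3.548) = 0.2199.
Free chlorine required for 0.69 ppm HOCl: 0.69 / 0.2199 = 3.138 ppm.
FC to add: 3.138 − 0.2 = 2.938 mg/L as Cl₂.
Cl₂ equivalent: 2.938 mg/L × 151,000 L = 443.7 g.
Product at 90.2% available Cl: 443.7 / 0.902 = 491.9 g.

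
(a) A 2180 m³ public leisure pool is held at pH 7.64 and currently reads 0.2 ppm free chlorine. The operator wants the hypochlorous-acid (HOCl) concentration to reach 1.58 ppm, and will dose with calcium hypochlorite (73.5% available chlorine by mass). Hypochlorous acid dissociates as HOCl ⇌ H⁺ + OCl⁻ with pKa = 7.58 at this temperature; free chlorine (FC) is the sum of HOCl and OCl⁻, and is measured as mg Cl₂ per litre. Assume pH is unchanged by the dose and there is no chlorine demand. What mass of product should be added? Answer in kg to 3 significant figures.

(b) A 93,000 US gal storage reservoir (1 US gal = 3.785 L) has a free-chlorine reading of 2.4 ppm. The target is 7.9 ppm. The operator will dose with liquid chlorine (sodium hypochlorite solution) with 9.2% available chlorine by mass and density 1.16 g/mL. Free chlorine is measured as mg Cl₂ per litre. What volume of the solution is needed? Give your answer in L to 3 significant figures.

(a) Volume: 2180 m³ = 2,180,000 L.
(a) [OCl⁻]/[HOCl] = 10^(pH − pKa) = 10^(7.64 − 7.58) = 1.148; fraction as HOCl = 1/(1 + 1.148) = 0.4655.
(a) Free chlorine required for 1.58 ppm HOCl: 1.58 / 0.4655 = 3.394 ppm.
(a) FC to add: 3.394 − 0.2 = 3.194 mg/L as Cl₂.
(a) Cl₂ equivalent: 3.194 mg/L × 2,180,000 L = 6963 g.
(a) Product at 73.5% available Cl: 6963 / 0.735 = 9474 g.

(b) Volume: 93,000 US gal × 3.785 L/gal = 352,005 L.
(b) Chlorine deficit: 7.9 − 2.4 = 5.5 ppm = 5.5 mg/L as Cl₂.
(b) Cl₂ equivalent needed: 5.5 mg/L × 352,005 L = 1,936,000 mg = 1936 g.
(b) Product at 9.2% available chlorine: 1936 / 0.092 = 21,040 g.
(b) Volume at density 1.16 g/mL: 21,040 g ÷ 1.16 g/mL = 18,140 mL.

(a) 9.47 kg; (b) 18.1 L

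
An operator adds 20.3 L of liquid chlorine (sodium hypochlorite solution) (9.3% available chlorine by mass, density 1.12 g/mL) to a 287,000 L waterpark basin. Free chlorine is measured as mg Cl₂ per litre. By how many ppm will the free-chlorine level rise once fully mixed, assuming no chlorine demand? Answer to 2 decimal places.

Mass of solution: 20.3 L × 1000 mL/L × 1.12 g/mL = 22,740 g.
Available chlorine delivered: 22,740 g × 0.093 = 2114 g as Cl₂.
Concentration rise: 2114 g / 287,000 L = 7.367 mg/L = 7.37 ppm.

7.37 ppm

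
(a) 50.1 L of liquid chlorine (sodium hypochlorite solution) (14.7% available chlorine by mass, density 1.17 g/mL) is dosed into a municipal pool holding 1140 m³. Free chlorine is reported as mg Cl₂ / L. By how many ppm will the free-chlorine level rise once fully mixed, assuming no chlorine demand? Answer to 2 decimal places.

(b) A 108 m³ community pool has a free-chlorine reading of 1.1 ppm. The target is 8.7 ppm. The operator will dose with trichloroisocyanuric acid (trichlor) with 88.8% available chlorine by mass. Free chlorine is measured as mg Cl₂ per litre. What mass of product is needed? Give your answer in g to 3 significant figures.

(a) Volume: 1140 m³ = 1,140,000 L.
(a) Mass of solution: 50.1 L × 1000 mL/L × 1.17 g/mL = 58,620 g.
(a) Available chlorine delivered: 58,620 g × 0.147 = 8617 g as Cl₂.
(a) Concentration rise: 8617 g / 1,140,000 L = 7.559 mg/L = 7.56 ppm.

(b) Volume: 108 m³ = 108,000 L.
(b) Chlorine deficit: 8.7 − 1.1 = 7.6 ppm = 7.6 mg/L as Cl₂.
(b) Cl₂ equivalent needed: 7.6 mg/L × 108,000 L = 820,800 mg = 820.8 g.
(b) Product at 88.8% available chlorine: 820.8 / 0.888 = 924.3 g.

(a) 7.56 ppm; (b) 924 g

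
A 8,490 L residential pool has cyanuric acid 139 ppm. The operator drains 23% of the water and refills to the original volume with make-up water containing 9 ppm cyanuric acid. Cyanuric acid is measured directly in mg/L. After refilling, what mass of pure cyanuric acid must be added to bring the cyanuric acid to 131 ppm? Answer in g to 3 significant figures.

After draining 23% and refilling: 139 × 0.77 + 9 × 0.23 = 109.1 ppm.
Deficit to target: 131 − 109.1 = 21.9 mg/L.
Mass: 21.9 mg/L × 8,490 L = 185.9 g cyanuric acid.

186 g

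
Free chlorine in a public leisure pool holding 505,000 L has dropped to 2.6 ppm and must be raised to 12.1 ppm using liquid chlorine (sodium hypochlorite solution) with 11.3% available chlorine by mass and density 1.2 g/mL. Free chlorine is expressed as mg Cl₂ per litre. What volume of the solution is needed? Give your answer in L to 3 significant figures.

35.4 L

Chlorine deficit: 12.1 − 2.6 = 9.5 ppm = 9.5 mg/L as Cl₂.
Cl₂ equivalent needed: 9.5 mg/L × 505,000 L = 4,798,000 mg = 4798 g.
Product at 11.3% available chlorine: 4798 / 0.113 = 42,460 g.
Volume at density 1.2 g/mL: 42,460 g ÷ 1.2 g/mL = 35,380 mL.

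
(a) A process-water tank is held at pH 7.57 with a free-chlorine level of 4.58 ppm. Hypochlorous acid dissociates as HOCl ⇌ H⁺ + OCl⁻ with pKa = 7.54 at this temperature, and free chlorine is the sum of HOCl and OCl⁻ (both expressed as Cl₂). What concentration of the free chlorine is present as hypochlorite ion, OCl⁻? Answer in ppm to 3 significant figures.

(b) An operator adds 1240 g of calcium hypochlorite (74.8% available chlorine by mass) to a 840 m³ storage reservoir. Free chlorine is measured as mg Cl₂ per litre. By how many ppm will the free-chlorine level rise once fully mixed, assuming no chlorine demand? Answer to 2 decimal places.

(a) 2.37 ppm; (b) 1.10 ppm

(a) [OCl⁻]/[HOCl] = 10^(pH − pKa) = 10^(7.57 − 7.54) = 10^0.03 = 1.072.
(a) Fraction as HOCl = 1 / (1 + 1.072) = 0.4827.
(a) OCl⁻ = (1 − 0.4827) × 4.58 ppm = 2.369 ppm.

(b) Volume: 840 m³ = 840,000 L.
(b) Available chlorine delivered: 1240 g × 0.748 = 927.5 g as Cl₂.
(b) Concentration rise: 927.5 g / 840,000 L = 1.104 mg/L = 1.10 ppm.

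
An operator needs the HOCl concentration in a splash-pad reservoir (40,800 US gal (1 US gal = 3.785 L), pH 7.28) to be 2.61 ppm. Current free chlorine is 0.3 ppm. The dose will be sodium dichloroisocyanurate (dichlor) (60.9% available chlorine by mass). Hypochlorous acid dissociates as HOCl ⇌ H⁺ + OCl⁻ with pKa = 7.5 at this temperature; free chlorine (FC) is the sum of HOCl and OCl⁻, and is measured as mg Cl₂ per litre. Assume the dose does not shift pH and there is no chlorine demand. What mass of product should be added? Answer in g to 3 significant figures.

Volume: 40,800 US gal × 3.785 L/gal = 154,428 L.
[OCl⁻]/[HOCl] = 10^(pH − pKa) = 10^(7.28 − 7.5) = 0.6026; fraction as HOCl = 1/(1 + 0.6026) = 0.624.
Free chlorine required for 2.61 ppm HOCl: 2.61 / 0.624 = 4.183 ppm.
FC to add: 4.183 − 0.3 = 3.883 mg/L as Cl₂.
Cl₂ equivalent: 3.883 mg/L × 154,428 L = 599.6 g.
Product at 60.9% available Cl: 599.6 / 0.609 = 984.6 g.

985 g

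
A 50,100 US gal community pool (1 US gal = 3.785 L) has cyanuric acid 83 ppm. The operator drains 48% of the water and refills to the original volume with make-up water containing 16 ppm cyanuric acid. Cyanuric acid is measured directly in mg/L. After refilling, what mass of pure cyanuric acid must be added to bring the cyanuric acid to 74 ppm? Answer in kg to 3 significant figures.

Volume: 50,100 US gal × 3.785 L/gal = 189,628 L.
After draining 48% and refilling: 83 × 0.52 + 16 × 0.48 = 50.84 ppm.
Deficit to target: 74 − 50.84 = 23.16 mg/L.
Mass: 23.16 mg/L × 189,628 L = 4392 g cyanuric acid.

4.39 kg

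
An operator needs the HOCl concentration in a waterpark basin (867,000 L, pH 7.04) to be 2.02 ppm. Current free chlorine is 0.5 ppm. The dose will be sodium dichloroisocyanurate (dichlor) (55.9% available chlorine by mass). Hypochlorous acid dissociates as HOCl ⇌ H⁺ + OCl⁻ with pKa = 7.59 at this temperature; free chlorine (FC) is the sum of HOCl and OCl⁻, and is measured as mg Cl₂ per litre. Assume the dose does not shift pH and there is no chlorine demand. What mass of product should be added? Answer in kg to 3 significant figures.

3.24 kg

[OCl⁻]/[HOCl] = 10^(pH − pKa) = 10^(7.04 − 7.59) = 0.2818; fraction as HOCl = 1/(1 + 0.2818) = 0.7801.
Free chlorine required for 2.02 ppm HOCl: 2.02 / 0.7801 = 2.589 ppm.
FC to add: 2.589 − 0.5 = 2.089 mg/L as Cl₂.
Cl₂ equivalent: 2.089 mg/L × 867,000 L = 1811 g.
Product at 55.9% available Cl: 1811 / 0.559 = 3240 g.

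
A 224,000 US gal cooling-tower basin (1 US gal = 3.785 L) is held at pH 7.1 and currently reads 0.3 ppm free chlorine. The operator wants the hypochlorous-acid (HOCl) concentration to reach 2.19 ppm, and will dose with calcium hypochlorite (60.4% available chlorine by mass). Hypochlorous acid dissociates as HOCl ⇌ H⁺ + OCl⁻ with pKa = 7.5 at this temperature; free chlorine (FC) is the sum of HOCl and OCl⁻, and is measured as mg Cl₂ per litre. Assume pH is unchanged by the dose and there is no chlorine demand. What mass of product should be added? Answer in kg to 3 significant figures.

3.88 kg

Volume: 224,000 US gal × 3.785 L/gal = 847,840 L.
[OCl⁻]/[HOCl] = 10^(pH − pKa) = 10^(7.1 − 7.5) = 0.3981; fraction as HOCl = 1/(1 + 0.3981) = 0.7153.
Free chlorine required for 2.19 ppm HOCl: 2.19 / 0.7153 = 3.062 ppm.
FC to add: 3.062 − 0.3 = 2.762 mg/L as Cl₂.
Cl₂ equivalent: 2.762 mg/L × 847,840 L = 2342 g.
Product at 60.4% available Cl: 2342 / 0.604 = 3877 g.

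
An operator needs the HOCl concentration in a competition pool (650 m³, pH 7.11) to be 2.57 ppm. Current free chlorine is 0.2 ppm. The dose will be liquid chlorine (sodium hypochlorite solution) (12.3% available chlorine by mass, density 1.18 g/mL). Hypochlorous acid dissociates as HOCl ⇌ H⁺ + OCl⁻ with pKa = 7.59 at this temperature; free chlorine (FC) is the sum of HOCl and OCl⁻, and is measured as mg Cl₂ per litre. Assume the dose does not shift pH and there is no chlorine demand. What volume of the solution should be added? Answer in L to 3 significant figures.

Volume: 650 m³ = 650,000 L.
[OCl⁻]/[HOCl] = 10^(pH − pKa) = 10^(7.11 − 7.59) = 0.3311; fraction as HOCl = 1/(1 + 0.3311) = 0.7512.
Free chlorine required for 2.57 ppm HOCl: 2.57 / 0.7512 = 3.421 ppm.
FC to add: 3.421 − 0.2 = 3.221 mg/L as Cl₂.
Cl₂ equivalent: 3.221 mg/L × 650,000 L = 2094 g.
Product at 12.3% available Cl: 2094 / 0.123 = 17,020 g.
Volume: 17,020 g ÷ 1.18 g/mL = 14,430 mL.

14.4 L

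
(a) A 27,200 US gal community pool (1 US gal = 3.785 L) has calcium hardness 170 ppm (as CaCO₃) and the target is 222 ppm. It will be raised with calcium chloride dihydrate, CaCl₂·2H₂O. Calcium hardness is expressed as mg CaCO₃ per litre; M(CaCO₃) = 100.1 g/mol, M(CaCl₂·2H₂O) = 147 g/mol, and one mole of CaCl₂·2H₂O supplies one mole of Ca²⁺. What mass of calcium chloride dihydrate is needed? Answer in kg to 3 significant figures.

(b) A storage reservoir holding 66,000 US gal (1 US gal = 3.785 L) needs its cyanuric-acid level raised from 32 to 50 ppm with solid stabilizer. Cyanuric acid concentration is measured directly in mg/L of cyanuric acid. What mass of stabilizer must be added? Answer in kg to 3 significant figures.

(a) Volume: 27,200 US gal × 3.785 L/gal = 102,952 L.
(a) Hardness to add: (222 − 170) = 52 mg/L as CaCO₃ × 102,952 L = 5354 g as CaCO₃.
(a) Moles of Ca²⁺ (1 mol Ca²⁺ ≡ 1 mol CaCO₃): 5354 / 100.1 g/mol = 53.48 mol.
(a) Mass of CaCl₂·2H₂O: 53.48 × 147 = 7862 g.

(b) Volume: 66,000 US gal × 3.785 L/gal = 249,810 L.
(b) CYA to add: (50 − 32) = 18 mg/L × 249,810 L = 4497 g cyanuric acid.

(a) 7.86 kg; (b) 4.50 kg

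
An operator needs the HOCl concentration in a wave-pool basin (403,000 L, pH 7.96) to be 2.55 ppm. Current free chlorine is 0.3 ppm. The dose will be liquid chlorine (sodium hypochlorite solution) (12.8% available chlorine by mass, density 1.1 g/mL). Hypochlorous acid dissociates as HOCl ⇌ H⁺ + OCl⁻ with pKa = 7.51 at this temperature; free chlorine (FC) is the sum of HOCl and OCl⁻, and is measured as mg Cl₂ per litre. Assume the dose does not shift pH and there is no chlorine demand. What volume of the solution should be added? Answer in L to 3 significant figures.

27.0 L

[OCl⁻]/[HOCl] = 10^(pH − pKa) = 10^(7.96 − 7.51) = 2.818; fraction as HOCl = 1/(1 + 2.818) = 0.2619.
Free chlorine required for 2.55 ppm HOCl: 2.55 / 0.2619 = 9.737 ppm.
FC to add: 9.737 − 0.3 = 9.437 mg/L as Cl₂.
Cl₂ equivalent: 9.437 mg/L × 403,000 L = 3803 g.
Product at 12.8% available Cl: 3803 / 0.128 = 29,710 g.
Volume: 29,710 g ÷ 1.1 g/mL = 27,010 mL.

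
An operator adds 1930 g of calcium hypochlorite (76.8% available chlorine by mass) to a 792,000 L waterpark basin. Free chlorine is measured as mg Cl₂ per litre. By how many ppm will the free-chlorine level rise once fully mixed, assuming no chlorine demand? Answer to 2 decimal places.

1.87 ppm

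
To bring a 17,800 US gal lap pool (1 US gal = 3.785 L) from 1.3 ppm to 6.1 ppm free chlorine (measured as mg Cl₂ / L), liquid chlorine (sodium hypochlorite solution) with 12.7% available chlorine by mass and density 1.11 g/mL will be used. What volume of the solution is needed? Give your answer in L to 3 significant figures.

Volume: 17,800 US gal × 3.785 L/gal = 67,373 L.
Chlorine deficit: 6.1 − 1.3 = 4.8 ppm = 4.8 mg/L as Cl₂.
Cl₂ equivalent needed: 4.8 mg/L × 67,373 L = 323,400 mg = 323.4 g.
Product at 12.7% available chlorine: 323.4 / 0.127 = 2546 g.
Volume at density 1.11 g/mL: 2546 g ÷ 1.11 g/mL = 2294 mL.

2.29 L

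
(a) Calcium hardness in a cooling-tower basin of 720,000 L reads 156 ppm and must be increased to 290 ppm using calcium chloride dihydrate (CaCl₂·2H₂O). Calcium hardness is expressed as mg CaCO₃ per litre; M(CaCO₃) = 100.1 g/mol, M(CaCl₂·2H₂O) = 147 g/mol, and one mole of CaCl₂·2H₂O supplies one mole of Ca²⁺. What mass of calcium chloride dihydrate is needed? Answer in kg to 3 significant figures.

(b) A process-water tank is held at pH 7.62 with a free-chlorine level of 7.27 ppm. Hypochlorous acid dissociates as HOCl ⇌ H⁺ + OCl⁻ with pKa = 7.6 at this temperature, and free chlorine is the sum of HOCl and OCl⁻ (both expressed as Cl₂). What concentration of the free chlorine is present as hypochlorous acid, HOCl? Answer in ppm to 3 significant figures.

(a) Hardness to add: (290 − 156) = 134 mg/L as CaCO₃ × 720,000 L = 96,480 g as CaCO₃.
(a) Moles of Ca²⁺ (1 mol Ca²⁺ ≡ 1 mol CaCO₃): 96,480 / 100.1 g/mol = 963.8 mol.
(a) Mass of CaCl₂·2H₂O: 963.8 × 147 = 141,700 g.

(b) [OCl⁻]/[HOCl] = 10^(pH − pKa) = 10^(7.62 − 7.6) = 10^0.02 = 1.047.
(b) Fraction as HOCl = 1 / (1 + 1.047) = 0.4885.
(b) HOCl = 0.4885 × 7.27 ppm = 3.551 ppm.

(a) 142 kg; (b) 3.55 ppm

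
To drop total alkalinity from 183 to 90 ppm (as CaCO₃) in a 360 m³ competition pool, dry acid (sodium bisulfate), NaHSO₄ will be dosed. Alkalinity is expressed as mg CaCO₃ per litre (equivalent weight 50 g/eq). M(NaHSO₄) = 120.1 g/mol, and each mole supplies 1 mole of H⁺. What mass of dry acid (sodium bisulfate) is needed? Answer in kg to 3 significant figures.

Volume: 360 m³ = 360,000 L.
Alkalinity to neutralize: (183 − 90) = 93 mg/L as CaCO₃ × 360,000 L = 33,480 g as CaCO₃.
Equivalents of H⁺ required: 33,480 ÷ 50 g/eq = 669.6 eq = 669.6 mol NaHSO₄.
Mass of NaHSO₄: 669.6 × 120.1 = 80,420 g.

80.4 kg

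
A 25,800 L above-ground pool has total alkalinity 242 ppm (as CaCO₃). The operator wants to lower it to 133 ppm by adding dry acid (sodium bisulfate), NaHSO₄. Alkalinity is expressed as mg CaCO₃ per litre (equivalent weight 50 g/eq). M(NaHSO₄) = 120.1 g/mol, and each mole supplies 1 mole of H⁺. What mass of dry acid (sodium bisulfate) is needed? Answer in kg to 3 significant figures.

6.75 kg

Alkalinity to neutralize: (242 − 133) = 109 mg/L as CaCO₃ × 25,800 L = 2812 g as CaCO₃.
Equivalents of H⁺ required: 2812 ÷ 50 g/eq = 56.24 eq = 56.24 mol NaHSO₄.
Mass of NaHSO₄: 56.24 × 120.1 = 6755 g.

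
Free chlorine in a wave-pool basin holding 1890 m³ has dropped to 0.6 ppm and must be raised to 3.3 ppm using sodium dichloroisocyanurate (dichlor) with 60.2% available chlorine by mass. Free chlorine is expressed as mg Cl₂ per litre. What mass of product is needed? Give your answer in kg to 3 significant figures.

Volume: 1890 m³ = 1,890,000 L.
Chlorine deficit: 3.3 − 0.6 = 2.7 ppm = 2.7 mg/L as Cl₂.
Cl₂ equivalent needed: 2.7 mg/L × 1,890,000 L = 5,103,000 mg = 5103 g.
Product at 60.2% available chlorine: 5103 / 0.602 = 8477 g.

8.48 kg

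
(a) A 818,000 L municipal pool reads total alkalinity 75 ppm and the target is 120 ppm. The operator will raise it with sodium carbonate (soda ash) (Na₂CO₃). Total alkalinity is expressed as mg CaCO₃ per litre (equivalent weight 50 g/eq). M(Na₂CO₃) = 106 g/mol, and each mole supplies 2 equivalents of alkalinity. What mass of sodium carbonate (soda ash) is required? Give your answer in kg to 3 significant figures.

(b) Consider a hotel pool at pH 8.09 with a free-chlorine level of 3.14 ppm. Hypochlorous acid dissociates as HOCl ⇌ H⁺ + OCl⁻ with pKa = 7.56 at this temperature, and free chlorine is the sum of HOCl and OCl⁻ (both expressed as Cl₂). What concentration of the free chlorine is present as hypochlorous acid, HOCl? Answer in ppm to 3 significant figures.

(a) 39.0 kg; (b) 0.716 ppm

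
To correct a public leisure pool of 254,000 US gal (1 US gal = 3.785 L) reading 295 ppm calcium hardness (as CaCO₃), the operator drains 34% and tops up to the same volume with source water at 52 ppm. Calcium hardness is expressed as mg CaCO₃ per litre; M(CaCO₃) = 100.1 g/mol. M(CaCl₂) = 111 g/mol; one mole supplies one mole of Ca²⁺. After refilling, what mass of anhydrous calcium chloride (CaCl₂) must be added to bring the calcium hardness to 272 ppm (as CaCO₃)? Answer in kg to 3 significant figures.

63.6 kg

Volume: 254,000 US gal × 3.785 L/gal = 961,390 L.
After draining 34% and refilling: 295 × 0.66 + 52 × 0.34 = 212.38 ppm.
Deficit to target: 272 − 212.38 = 59.62 mg/L.
As CaCO₃: 59.62 mg/L × 961,390 L = 57,320 g; ÷ 100.1 = 572.6 mol Ca²⁺.
Mass: 572.6 × 111 = 63,560 g.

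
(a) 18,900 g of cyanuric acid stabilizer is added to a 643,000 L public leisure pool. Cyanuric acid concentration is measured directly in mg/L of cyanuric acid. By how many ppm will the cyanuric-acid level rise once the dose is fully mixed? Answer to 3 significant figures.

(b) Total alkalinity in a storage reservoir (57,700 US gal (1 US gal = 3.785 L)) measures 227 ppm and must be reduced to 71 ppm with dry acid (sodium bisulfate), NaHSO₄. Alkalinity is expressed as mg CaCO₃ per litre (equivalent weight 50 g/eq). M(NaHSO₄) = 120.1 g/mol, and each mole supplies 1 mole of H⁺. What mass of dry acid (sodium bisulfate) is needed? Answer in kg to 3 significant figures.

(a) Rise: 18,900 g / 643,000 L × 1000 = 29.39 mg/L.

(b) Volume: 57,700 US gal × 3.785 L/gal = 218,394 L.
(b) Alkalinity to neutralize: (227 − 71) = 156 mg/L as CaCO₃ × 218,394 L = 34,070 g as CaCO₃.
(b) Equivalents of H⁺ required: 34,070 ÷ 50 g/eq = 681.4 eq = 681.4 mol NaHSO₄.
(b) Mass of NaHSO₄: 681.4 × 120.1 = 81,840 g.

(a) 29.4 ppm; (b) 81.8 kg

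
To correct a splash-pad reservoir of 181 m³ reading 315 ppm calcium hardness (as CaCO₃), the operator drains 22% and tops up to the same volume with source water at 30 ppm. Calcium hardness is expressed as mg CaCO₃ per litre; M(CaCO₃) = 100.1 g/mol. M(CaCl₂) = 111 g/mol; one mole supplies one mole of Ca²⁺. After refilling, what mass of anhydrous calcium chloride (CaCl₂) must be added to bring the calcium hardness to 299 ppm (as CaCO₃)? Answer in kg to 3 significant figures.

9.37 kg

Volume: 181 m³ = 181,000 L.
After draining 22% and refilling: 315 × 0.78 + 30 × 0.22 = 252.3 ppm.
Deficit to target: 299 − 252.3 = 46.7 mg/L.
As CaCO₃: 46.7 mg/L × 181,000 L = 8453 g; ÷ 100.1 = 84.44 mol Ca²⁺.
Mass: 84.44 × 111 = 9373 g.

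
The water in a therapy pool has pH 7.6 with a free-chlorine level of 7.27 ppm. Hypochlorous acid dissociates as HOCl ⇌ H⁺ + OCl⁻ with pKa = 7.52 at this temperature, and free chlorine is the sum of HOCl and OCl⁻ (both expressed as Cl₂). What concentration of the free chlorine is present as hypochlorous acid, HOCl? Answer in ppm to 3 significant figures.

3.30 ppm

[OCl⁻]/[HOCl] = 10^(pH − pKa) = 10^(7.6 − 7.52) = 10^0.08 = 1.202.
Fraction as HOCl = 1 / (1 + 1.202) = 0.4541.
HOCl = 0.4541 × 7.27 ppm = 3.301 ppm.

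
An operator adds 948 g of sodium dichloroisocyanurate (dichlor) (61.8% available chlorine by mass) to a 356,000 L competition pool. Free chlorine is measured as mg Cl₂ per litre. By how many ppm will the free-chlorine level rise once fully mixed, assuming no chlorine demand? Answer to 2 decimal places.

1.65 ppm

Available chlorine delivered: 948 g × 0.618 = 585.9 g as Cl₂.
Concentration rise: 585.9 g / 356,000 L = 1.646 mg/L = 1.65 ppm.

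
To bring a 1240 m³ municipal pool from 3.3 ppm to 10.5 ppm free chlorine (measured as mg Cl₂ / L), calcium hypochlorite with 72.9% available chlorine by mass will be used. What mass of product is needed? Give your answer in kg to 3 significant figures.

Volume: 1240 m³ = 1,240,000 L.
Chlorine deficit: 10.5 − 3.3 = 7.2 ppm = 7.2 mg/L as Cl₂.
Cl₂ equivalent needed: 7.2 mg/L × 1,240,000 L = 8,928,000 mg = 8928 g.
Product at 72.9% available chlorine: 8928 / 0.729 = 12,250 g.

12.2 kg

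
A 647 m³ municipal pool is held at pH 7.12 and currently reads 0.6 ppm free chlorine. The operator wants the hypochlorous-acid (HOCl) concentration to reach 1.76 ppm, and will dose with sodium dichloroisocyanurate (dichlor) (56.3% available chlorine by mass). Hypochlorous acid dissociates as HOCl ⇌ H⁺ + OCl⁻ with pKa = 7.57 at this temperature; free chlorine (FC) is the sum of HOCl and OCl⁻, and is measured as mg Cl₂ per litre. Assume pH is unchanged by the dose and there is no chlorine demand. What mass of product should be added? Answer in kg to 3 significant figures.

2.05 kg

Volume: 647 m³ = 647,000 L.
[OCl⁻]/[HOCl] = 10^(pH − pKa) = 10^(7.12 − 7.57) = 0.3548; fraction as HOCl = 1/(1 + 0.3548) = 0.7381.
Free chlorine required for 1.76 ppm HOCl: 1.76 / 0.7381 = 2.384 ppm.
FC to add: 2.384 − 0.6 = 1.784 mg/L as Cl₂.
Cl₂ equivalent: 1.784 mg/L × 647,000 L = 1155 g.
Product at 56.3% available Cl: 1155 / 0.563 = 2051 g.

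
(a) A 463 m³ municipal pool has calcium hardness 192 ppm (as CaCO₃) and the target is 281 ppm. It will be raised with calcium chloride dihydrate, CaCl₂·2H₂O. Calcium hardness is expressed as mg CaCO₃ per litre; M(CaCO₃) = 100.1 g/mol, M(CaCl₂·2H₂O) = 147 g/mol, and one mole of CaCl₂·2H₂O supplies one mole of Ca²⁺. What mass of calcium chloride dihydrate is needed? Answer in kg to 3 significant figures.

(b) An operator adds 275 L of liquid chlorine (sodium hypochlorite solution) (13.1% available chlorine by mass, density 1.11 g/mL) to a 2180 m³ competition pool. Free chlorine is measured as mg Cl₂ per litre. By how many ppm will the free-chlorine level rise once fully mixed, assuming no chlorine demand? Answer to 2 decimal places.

(a) 60.5 kg; (b) 18.34 ppm

(a) Volume: 463 m³ = 463,000 L.
(a) Hardness to add: (281 − 192) = 89 mg/L as CaCO₃ × 463,000 L = 41,210 g as CaCO₃.
(a) Moles of Ca²⁺ (1 mol Ca²⁺ ≡ 1 mol CaCO₃): 41,210 / 100.1 g/mol = 411.7 mol.
(a) Mass of CaCl₂·2H₂O: 411.7 × 147 = 60,510 g.

(b) Volume: 2180 m³ = 2,180,000 L.
(b) Mass of solution: 275 L × 1000 mL/L × 1.11 g/mL = 305,200 g.
(b) Available chlorine delivered: 305,200 g × 0.131 = 39,990 g as Cl₂.
(b) Concentration rise: 39,990 g / 2,180,000 L = 18.34 mg/L = 18.34 ppm.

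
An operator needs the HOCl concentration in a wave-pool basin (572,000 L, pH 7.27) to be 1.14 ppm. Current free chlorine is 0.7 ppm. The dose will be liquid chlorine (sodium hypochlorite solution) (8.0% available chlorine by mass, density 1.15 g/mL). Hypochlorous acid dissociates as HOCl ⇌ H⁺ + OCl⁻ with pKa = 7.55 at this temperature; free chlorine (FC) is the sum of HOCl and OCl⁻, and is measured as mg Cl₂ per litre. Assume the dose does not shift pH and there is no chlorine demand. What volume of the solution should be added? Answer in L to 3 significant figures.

6.46 L

[OCl⁻]/[HOCl] = 10^(pH − pKa) = 10^(7.27 − 7.55) = 0.5248; fraction as HOCl = 1/(1 + 0.5248) = 0.6558.
Free chlorine required for 1.14 ppm HOCl: 1.14 / 0.6558 = 1.738 ppm.
FC to add: 1.738 − 0.7 = 1.038 mg/L as Cl₂.
Cl₂ equivalent: 1.038 mg/L × 572,000 L = 593.9 g.
Product at 8.0% available Cl: 593.9 / 0.08 = 7424 g.
Volume: 7424 g ÷ 1.15 g/mL = 6455 mL.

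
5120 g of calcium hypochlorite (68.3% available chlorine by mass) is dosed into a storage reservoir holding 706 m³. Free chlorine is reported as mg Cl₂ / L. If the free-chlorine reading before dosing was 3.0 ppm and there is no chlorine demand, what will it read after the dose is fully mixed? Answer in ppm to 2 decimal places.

7.95 ppm

Volume: 706 m³ = 706,000 L.
Available chlorine delivered: 5120 g × 0.683 = 3497 g as Cl₂.
Concentration rise: 3497 g / 706,000 L = 4.953 mg/L = 4.95 ppm.
Final FC: 3.0 + 4.95 = 7.95 ppm.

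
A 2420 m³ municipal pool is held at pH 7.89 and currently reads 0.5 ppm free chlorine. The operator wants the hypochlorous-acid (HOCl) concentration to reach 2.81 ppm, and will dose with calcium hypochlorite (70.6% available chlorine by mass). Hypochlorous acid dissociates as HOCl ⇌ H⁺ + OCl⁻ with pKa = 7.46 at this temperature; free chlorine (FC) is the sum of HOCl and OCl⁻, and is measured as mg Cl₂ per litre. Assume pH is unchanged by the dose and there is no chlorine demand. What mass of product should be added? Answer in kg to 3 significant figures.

33.8 kg

Volume: 2420 m³ = 2,420,000 L.
[OCl⁻]/[HOCl] = 10^(pH − pKa) = 10^(7.89 − 7.46) = 2.692; fraction as HOCl = 1/(1 + 2.692) = 0.2709.
Free chlorine required for 2.81 ppm HOCl: 2.81 / 0.2709 = 10.37 ppm.
FC to add: 10.37 − 0.5 = 9.873 mg/L as Cl₂.
Cl₂ equivalent: 9.873 mg/L × 2,420,000 L = 23,890 g.
Product at 70.6% available Cl: 23,890 / 0.706 = 33,840 g.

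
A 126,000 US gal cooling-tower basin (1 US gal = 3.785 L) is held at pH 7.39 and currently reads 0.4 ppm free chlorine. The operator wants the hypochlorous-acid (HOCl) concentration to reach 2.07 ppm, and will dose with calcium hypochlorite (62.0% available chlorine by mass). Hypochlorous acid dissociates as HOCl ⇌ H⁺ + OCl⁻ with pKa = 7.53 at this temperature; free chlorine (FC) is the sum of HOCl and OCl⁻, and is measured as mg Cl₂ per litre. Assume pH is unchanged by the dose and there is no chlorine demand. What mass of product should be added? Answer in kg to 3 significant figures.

Volume: 126,000 US gal × 3.785 L/gal = 476,910 L.
[OCl⁻]/[HOCl] = 10^(pH − pKa) = 10^(7.39 − 7.53) = 0.7244; fraction as HOCl = 1/(1 + 0.7244) = 0.5799.
Free chlorine required for 2.07 ppm HOCl: 2.07 / 0.5799 = 3.57 ppm.
FC to add: 3.57 − 0.4 = 3.17 mg/L as Cl₂.
Cl₂ equivalent: 3.17 mg/L × 476,910 L = 1512 g.
Product at 62.0% available Cl: 1512 / 0.62 = 2438 g.

2.44 kg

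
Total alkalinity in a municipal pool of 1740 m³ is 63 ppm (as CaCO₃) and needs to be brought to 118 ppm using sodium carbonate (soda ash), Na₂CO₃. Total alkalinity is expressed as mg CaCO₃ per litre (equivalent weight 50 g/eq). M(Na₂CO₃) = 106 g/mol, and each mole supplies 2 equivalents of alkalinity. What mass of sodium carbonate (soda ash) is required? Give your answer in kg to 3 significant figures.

Volume: 1740 m³ = 1,740,000 L.
Alkalinity to add: (118 − 63) = 55 mg/L as CaCO₃ × 1,740,000 L = 95,700 g as CaCO₃.
Equivalents: 95,700 g ÷ 50 g/eq = 1914 eq.
Each mole of Na₂CO₃ supplies 2 eq, so 1914 / 2 = 957 mol.
Mass: 957 mol × 106 g/mol = 101,400 g.

101 kg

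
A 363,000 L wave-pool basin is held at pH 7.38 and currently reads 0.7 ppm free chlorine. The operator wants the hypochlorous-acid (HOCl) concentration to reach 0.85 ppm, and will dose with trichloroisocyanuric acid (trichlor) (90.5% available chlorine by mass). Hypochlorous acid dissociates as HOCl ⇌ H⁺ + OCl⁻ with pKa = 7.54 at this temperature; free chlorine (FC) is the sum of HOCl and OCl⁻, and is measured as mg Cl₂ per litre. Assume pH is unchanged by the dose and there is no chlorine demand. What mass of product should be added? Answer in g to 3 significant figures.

[OCl⁻]/[HOCl] = 10^(pH − pKa) = 10^(7.38 − 7.54) = 0.6918; fraction as HOCl = 1/(1 + 0.6918) = 0.5911.
Free chlorine required for 0.85 ppm HOCl: 0.85 / 0.5911 = 1.438 ppm.
FC to add: 1.438 − 0.7 = 0.7381 mg/L as Cl₂.
Cl₂ equivalent: 0.7381 mg/L × 363,000 L = 267.9 g.
Product at 90.5% available Cl: 267.9 / 0.905 = 296 g.

296 g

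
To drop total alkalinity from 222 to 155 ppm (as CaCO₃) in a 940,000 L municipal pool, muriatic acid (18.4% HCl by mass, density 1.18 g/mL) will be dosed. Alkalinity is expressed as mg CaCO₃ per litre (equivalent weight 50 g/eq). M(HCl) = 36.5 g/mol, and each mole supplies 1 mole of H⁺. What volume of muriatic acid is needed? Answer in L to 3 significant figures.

Alkalinity to neutralize: (222 − 155) = 67 mg/L as CaCO₃ × 940,000 L = 62,980 g as CaCO₃.
Equivalents of H⁺ required: 62,980 ÷ 50 g/eq = 1260 eq = 1260 mol HCl.
Mass of HCl: 1260 × 36.5 = 45,980 g.
Mass of 18.4% solution: 45,980 / 0.184 = 249,900 g.
Volume: 249,900 g ÷ 1.18 g/mL = 211,800 mL.

212 L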